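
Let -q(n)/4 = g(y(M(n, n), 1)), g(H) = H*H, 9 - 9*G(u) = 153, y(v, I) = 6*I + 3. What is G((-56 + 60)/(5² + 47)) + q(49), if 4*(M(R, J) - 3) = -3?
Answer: -340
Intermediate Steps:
M(R, J) = 9/4 (M(R, J) = 3 + (¼)*(-3) = 3 - ¾ = 9/4)
y(v, I) = 3 + 6*I
G(u) = -16 (G(u) = 1 - ⅑*153 = 1 - 17 = -16)
g(H) = H²
q(n) = -324 (q(n) = -4*(3 + 6*1)² = -4*(3 + 6)² = -4*9² = -4*81 = -324)
G((-56 + 60)/(5² + 47)) + q(49) = -16 - 324 = -340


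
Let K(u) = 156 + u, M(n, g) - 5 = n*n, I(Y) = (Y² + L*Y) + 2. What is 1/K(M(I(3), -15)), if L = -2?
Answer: 1/186 ≈ 0.0053763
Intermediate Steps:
I(Y) = 2 + Y² - 2*Y (I(Y) = (Y² - 2*Y) + 2 = 2 + Y² - 2*Y)
M(n, g) = 5 + n² (M(n, g) = 5 + n*n = 5 + n²)
1/K(M(I(3), -15)) = 1/(156 + (5 + (2 + 3² - 2*3)²)) = 1/(156 + (5 + (2 + 9 - 6)²)) = 1/(156 + (5 + 5²)) = 1/(156 + (5 + 25)) = 1/(156 + 30) = 1/186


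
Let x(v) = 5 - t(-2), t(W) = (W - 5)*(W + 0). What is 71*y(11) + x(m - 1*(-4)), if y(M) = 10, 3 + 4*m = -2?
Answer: 701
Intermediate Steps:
m = -5/4 (m = -¾ + (¼)*(-2) = -¾ - ½ = -5/4 ≈ -1.2500)
t(W) = W*(-5 + W) (t(W) = (-5 + W)*W = W*(-5 + W))
x(v) = -9 (x(v) = 5 - (-2)*(-5 - 2) = 5 - (-2)*(-7) = 5 - 1*14 = 5 - 14 = -9)
71*y(11) + x(m - 1*(-4)) = 71*10 - 9 = 710 - 9 = 701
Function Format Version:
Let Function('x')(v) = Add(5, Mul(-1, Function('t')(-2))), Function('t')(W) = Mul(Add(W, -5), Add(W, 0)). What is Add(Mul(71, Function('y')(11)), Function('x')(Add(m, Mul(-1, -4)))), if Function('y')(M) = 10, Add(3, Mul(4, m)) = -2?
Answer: 701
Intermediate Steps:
m = Rational(-5, 4) (m = Add(Rational(-3, 4), Mul(Rational(1, 4), -2)) = Add(Rational(-3, 4), Rational(-1, 2)) = Rational(-5, 4) ≈ -1.2500)
Function('t')(W) = Mul(W, Add(-5, W)) (Function('t')(W) = Mul(Add(-5, W), W) = Mul(W, Add(-5, W)))
Function('x')(v) = -9 (Function('x')(v) = Add(5, Mul(-1, Mul(-2, Add(-5, -2)))) = Add(5, Mul(-1, Mul(-2, -7))) = Add(5, Mul(-1, 14)) = Add(5, -14) = -9)
Add(Mul(71, Function('y')(11)), Function('x')(Add(m, Mul(-1, -4)))) = Add(Mul(71, 10), -9) = Add(710, -9) = 701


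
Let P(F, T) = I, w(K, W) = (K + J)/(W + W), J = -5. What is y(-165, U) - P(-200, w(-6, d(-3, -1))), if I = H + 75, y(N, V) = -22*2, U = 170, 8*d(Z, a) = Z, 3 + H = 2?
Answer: -118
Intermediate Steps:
H = -1 (H = -3 + 2 = -1)
d(Z, a) = Z/8
y(N, V) = -44
w(K, W) = (-5 + K)/(2*W) (w(K, W) = (K - 5)/(W + W) = (-5 + K)/((2*W)) = (-5 + K)*(1/(2*W)) = (-5 + K)/(2*W))
I = 74 (I = -1 + 75 = 74)
P(F, T) = 74
y(-165, U) - P(-200, w(-6, d(-3, -1))) = -44 - 1*74 = -44 - 74 = -118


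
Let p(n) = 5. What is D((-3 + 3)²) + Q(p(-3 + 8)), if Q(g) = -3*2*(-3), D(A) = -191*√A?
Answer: 18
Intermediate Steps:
Q(g) = 18 (Q(g) = -6*(-3) = 18)
D((-3 + 3)²) + Q(p(-3 + 8)) = -191*√((-3 + 3)²) + 18 = -191*√(0²) + 18 = -191*√0 + 18 = -191*0 + 18 = 0 + 18 = 18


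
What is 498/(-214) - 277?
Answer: -29888/107 ≈ -279.33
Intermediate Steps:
498/(-214) - 277 = 498*(-1/214) - 277 = -249/107 - 277 = -29888/107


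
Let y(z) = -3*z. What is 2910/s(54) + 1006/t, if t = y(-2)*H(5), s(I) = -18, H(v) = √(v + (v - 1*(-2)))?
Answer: -485/3 + 503*√3/18 ≈ -113.27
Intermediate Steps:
H(v) = √(2 + 2*v) (H(v) = √(v + (v + 2)) = √(v + (2 + v)) = √(2 + 2*v))
t = 12*√3 (t = (-3*(-2))*√(2 + 2*5) = 6*√(2 + 10) = 6*√12 = 6*(2*√3) = 12*√3 ≈ 20.785)
2910/s(54) + 1006/t = 2910/(-18) + 1006/((12*√3)) = 2910*(-1/18) + 1006*(√3/36) = -485/3 + 503*√3/18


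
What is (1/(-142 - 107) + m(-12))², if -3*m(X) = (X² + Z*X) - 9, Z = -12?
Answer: 536292964/62001 ≈ 8649.8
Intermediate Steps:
m(X) = 3 + 4*X - X²/3 (m(X) = -((X² - 12*X) - 9)/3 = -(-9 + X² - 12*X)/3 = 3 + 4*X - X²/3)
(1/(-142 - 107) + m(-12))² = (1/(-142 - 107) + (3 + 4*(-12) - ⅓*(-12)²))² = (1/(-249) + (3 - 48 - ⅓*144))² = (-1/249 + (3 - 48 - 48))² = (-1/249 - 93)² = (-23158/249)² = 536292964/62001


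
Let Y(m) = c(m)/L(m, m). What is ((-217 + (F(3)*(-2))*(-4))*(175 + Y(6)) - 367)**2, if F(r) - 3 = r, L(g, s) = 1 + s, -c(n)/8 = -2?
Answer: 45070440804/49 ≈ 9.1980e+8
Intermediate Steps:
c(n) = 16 (c(n) = -8*(-2) = 16)
F(r) = 3 + r
Y(m) = 16/(1 + m)
((-217 + (F(3)*(-2))*(-4))*(175 + Y(6)) - 367)**2 = ((-217 + ((3 + 3)*(-2))*(-4))*(175 + 16/(1 + 6)) - 367)**2 = ((-217 + (6*(-2))*(-4))*(175 + 16/7) - 367)**2 = ((-217 - 12*(-4))*(175 + 16*(1/7)) - 367)**2 = ((-217 + 48)*(175 + 16/7) - 367)**2 = (-169*1241/7 - 367)**2 = (-209729/7 - 367)**2 = (-212298/7)**2 = 45070440804/49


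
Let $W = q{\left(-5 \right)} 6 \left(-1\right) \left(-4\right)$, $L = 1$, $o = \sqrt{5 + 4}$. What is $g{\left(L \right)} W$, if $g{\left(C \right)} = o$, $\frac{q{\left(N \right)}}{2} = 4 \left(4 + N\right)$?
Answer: $-576$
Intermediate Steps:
$o = 3$ ($o = \sqrt{9} = 3$)
$q{\left(N \right)} = 32 + 8 N$ ($q{\left(N \right)} = 2 \cdot 4 \left(4 + N\right) = 2 \left(16 + 4 N\right) = 32 + 8 N$)
$g{\left(C \right)} = 3$
$W = -192$ ($W = \left(32 + 8 \left(-5\right)\right) 6 \left(-1\right) \left(-4\right) = \left(32 - 40\right) \left(\left(-6\right) \left(-4\right)\right) = \left(-8\right) 24 = -192$)
$g{\left(L \right)} W = 3 \left(-192\right) = -576$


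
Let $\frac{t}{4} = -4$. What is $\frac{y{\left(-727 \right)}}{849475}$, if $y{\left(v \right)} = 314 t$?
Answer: $- \frac{5024}{849475} \approx -0.0059142$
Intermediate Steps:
$t = -16$ ($t = 4 \left(-4\right) = -16$)
$y{\left(v \right)} = -5024$ ($y{\left(v \right)} = 314 \left(-16\right) = -5024$)
$\frac{y{\left(-727 \right)}}{849475} = - \frac{5024}{849475}$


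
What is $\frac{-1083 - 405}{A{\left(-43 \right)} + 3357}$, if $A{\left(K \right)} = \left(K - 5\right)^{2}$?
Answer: $- \frac{496}{1887} \approx -0.26285$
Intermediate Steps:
$A{\left(K \right)} = \left(-5 + K\right)^{2}$
$\frac{-1083 - 405}{A{\left(-43 \right)} + 3357} = \frac{-1083 - 405}{\left(-5 - 43\right)^{2} + 3357} = - \frac{1488}{\left(-48\right)^{2} + 3357} = - \frac{1488}{2304 + 3357} = - \frac{1488}{5661} = \left(-1488\right) \frac{1}{5661} = - \frac{496}{1887}$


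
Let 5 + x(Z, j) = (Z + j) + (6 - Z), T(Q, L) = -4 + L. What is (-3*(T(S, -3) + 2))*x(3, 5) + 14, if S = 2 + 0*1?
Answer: 104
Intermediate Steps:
S = 2 (S = 2 + 0 = 2)
x(Z, j) = 1 + j (x(Z, j) = -5 + ((Z + j) + (6 - Z)) = -5 + (6 + j) = 1 + j)
(-3*(T(S, -3) + 2))*x(3, 5) + 14 = (-3*((-4 - 3) + 2))*(1 + 5) + 14 = -3*(-7 + 2)*6 + 14 = -3*(-5)*6 + 14 = 15*6 + 14 = 90 + 14 = 104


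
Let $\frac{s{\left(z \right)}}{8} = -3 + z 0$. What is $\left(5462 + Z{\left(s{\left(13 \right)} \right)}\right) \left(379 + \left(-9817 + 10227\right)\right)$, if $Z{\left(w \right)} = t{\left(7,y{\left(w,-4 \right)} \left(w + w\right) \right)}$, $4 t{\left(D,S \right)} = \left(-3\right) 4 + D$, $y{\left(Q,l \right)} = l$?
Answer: $\frac{17234127}{4} \approx 4.3085 \cdot 10^{6}$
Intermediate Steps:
$s{\left(z \right)} = -24$ ($s{\left(z \right)} = 8 \left(-3 + z 0\right) = 8 \left(-3 + 0\right) = 8 \left(-3\right) = -24$)
$t{\left(D,S \right)} = -3 + \frac{D}{4}$ ($t{\left(D,S \right)} = \frac{\left(-3\right) 4 + D}{4} = \frac{-12 + D}{4} = -3 + \frac{D}{4}$)
$Z{\left(w \right)} = - \frac{5}{4}$ ($Z{\left(w \right)} = -3 + \frac{1}{4} \cdot 7 = -3 + \frac{7}{4} = - \frac{5}{4}$)
$\left(5462 + Z{\left(s{\left(13 \right)} \right)}\right) \left(379 + \left(-9817 + 10227\right)\right) = \left(5462 - \frac{5}{4}\right) \left(379 + \left(-9817 + 10227\right)\right) = \frac{21843 \left(379 + 410\right)}{4} = \frac{21843}{4} \cdot 789 = \frac{17234127}{4}$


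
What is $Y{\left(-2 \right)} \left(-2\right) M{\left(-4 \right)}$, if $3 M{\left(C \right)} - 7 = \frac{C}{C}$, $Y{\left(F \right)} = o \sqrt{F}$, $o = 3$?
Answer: $- 16 i \sqrt{2} \approx - 22.627 i$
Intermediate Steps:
$Y{\left(F \right)} = 3 \sqrt{F}$
$M{\left(C \right)} = \frac{8}{3}$ ($M{\left(C \right)} = \frac{7}{3} + \frac{C \frac{1}{C}}{3} = \frac{7}{3} + \frac{1}{3} \cdot 1 = \frac{7}{3} + \frac{1}{3} = \frac{8}{3}$)
$Y{\left(-2 \right)} \left(-2\right) M{\left(-4 \right)} = 3 \sqrt{-2} \left(-2\right) \frac{8}{3} = 3 i \sqrt{2} \left(-2\right) \frac{8}{3} = - 6 i \sqrt{2} \cdot \frac{8}{3} = - 16 i \sqrt{2}$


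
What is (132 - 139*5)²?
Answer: 316969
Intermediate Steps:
(132 - 139*5)² = (132 - 695)² = (-563)² = 316969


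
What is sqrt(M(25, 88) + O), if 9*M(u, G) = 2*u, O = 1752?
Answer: sqrt(15818)/3 ≈ 41.923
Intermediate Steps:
M(u, G) = 2*u/9 (M(u, G) = (2*u)/9 = 2*u/9)
sqrt(M(25, 88) + O) = sqrt((2/9)*25 + 1752) = sqrt(50/9 + 1752) = sqrt(15818/9) = sqrt(15818)/3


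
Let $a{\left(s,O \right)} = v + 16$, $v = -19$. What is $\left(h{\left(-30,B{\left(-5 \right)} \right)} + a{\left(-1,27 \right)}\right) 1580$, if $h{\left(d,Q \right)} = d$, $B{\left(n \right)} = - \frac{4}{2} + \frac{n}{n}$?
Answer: $-52140$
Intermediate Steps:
$B{\left(n \right)} = -1$ ($B{\left(n \right)} = \left(-4\right) \frac{1}{2} + 1 = -2 + 1 = -1$)
$a{\left(s,O \right)} = -3$ ($a{\left(s,O \right)} = -19 + 16 = -3$)
$\left(h{\left(-30,B{\left(-5 \right)} \right)} + a{\left(-1,27 \right)}\right) 1580 = \left(-30 - 3\right) 1580 = \left(-33\right) 1580 = -52140$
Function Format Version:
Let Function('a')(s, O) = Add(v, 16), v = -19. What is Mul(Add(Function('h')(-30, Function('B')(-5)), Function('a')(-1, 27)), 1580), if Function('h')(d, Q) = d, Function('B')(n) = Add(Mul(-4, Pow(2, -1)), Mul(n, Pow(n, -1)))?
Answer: -52140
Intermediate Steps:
Function('B')(n) = -1 (Function('B')(n) = Add(Mul(-4, Rational(1, 2)), 1) = Add(-2, 1) = -1)
Function('a')(s, O) = -3 (Function('a')(s, O) = Add(-19, 16) = -3)
Mul(Add(Function('h')(-30, Function('B')(-5)), Function('a')(-1, 27)), 1580) = Mul(Add(-30, -3), 1580) = Mul(-33, 1580) = -52140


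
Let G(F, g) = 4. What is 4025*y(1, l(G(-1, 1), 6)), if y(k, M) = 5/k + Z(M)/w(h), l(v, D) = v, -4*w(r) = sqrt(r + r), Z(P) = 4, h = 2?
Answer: -12075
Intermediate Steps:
w(r) = -sqrt(2)*sqrt(r)/4 (w(r) = -sqrt(r + r)/4 = -sqrt(2)*sqrt(r)/4)
y(k, M) = -8 + 5/k (y(k, M) = 5/k + 4/((-sqrt(2)*sqrt(2)/4)) = 5/k + 4/(-1/2) = 5/k + 4*(-2) = 5/k - 8 = -8 + 5/k)
4025*y(1, l(G(-1, 1), 6)) = 4025*(-8 + 5/1) = 4025*(-8 + 5*1) = 4025*(-8 + 5) = 4025*(-3) = -12075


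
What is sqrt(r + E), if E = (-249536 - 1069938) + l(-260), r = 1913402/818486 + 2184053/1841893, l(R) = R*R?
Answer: I*sqrt(711296565031414829247349988746)/753781816999 ≈ 1118.9*I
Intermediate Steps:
l(R) = R**2
r = 2655949276872/753781816999 (r = 1913402*(1/818486) + 2184053*(1/1841893) = 956701/409243 + 2184053/1841893 = 2655949276872/753781816999 ≈ 3.5235)
E = -1251874 (E = (-249536 - 1069938) + (-260)**2 = -1319474 + 67600 = -1251874)
sqrt(r + E) = sqrt(2655949276872/753781816999 - 1251874) = sqrt(-943637202424529254/753781816999) = I*sqrt(711296565031414829247349988746)/753781816999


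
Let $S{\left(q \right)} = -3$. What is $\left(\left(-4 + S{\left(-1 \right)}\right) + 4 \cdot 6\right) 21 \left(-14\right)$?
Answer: $-4998$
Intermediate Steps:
$\left(\left(-4 + S{\left(-1 \right)}\right) + 4 \cdot 6\right) 21 \left(-14\right) = \left(\left(-4 - 3\right) + 4 \cdot 6\right) 21 \left(-14\right) = \left(-7 + 24\right) 21 \left(-14\right) = 17 \cdot 21 \left(-14\right) = 357 \left(-14\right) = -4998$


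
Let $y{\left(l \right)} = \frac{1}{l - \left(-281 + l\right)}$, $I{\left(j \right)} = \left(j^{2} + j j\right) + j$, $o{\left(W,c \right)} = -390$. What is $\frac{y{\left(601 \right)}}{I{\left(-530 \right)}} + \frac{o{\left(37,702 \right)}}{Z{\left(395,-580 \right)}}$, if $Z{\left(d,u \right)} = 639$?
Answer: $- \frac{2278132543}{3732632590} \approx -0.61033$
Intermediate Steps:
$I{\left(j \right)} = j + 2 j^{2}$ ($I{\left(j \right)} = \left(j^{2} + j^{2}\right) + j = 2 j^{2} + j = j + 2 j^{2}$)
$y{\left(l \right)} = \frac{1}{281}$
$\frac{y{\left(601 \right)}}{I{\left(-530 \right)}} + \frac{o{\left(37,702 \right)}}{Z{\left(395,-580 \right)}} = \frac{1}{281 \left(- 530 \left(1 + 2 \left(-530\right)\right)\right)} - \frac{390}{639} = \frac{1}{281 \left(- 530 \left(1 - 1060\right)\right)} - \frac{130}{213} = \frac{1}{281 \left(\left(-530\right) \left(-1059\right)\right)} - \frac{130}{213} = \frac{1}{281 \cdot 561270} - \frac{130}{213} = \frac{1}{281} \cdot \frac{1}{561270} - \frac{130}{213} = \frac{1}{157716870} - \frac{130}{213} = - \frac{2278132543}{3732632590}$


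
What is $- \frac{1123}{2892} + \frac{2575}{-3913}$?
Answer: $- \frac{11841199}{11316396} \approx -1.0464$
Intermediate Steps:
$- \frac{1123}{2892} + \frac{2575}{-3913} = \left(-1123\right) \frac{1}{2892} + 2575 \left(- \frac{1}{3913}\right) = - \frac{1123}{2892} - \frac{2575}{3913} = - \frac{11841199}{11316396}$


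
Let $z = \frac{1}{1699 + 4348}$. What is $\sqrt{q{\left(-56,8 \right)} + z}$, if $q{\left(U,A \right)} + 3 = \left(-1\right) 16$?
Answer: $\frac{2 i \sqrt{173687981}}{6047} \approx 4.3589 i$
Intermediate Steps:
$q{\left(U,A \right)} = -19$ ($q{\left(U,A \right)} = -3 - 16 = -19$)
$z = \frac{1}{6047} \approx 0.00016537$
$\sqrt{q{\left(-56,8 \right)} + z} = \sqrt{-19 + \frac{1}{6047}} = \sqrt{- \frac{114892}{6047}} = \frac{2 i \sqrt{173687981}}{6047}$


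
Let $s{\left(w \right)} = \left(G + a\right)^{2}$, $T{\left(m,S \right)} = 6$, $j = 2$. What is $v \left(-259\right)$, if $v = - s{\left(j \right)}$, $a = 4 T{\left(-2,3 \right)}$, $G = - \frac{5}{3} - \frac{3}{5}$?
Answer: $\frac{27525484}{225} \approx 1.2234 \cdot 10^{5}$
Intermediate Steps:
$G = - \frac{34}{15}$ ($G = \left(-5\right) \frac{1}{3} - \frac{3}{5} = - \frac{5}{3} - \frac{3}{5} = - \frac{34}{15} \approx -2.2667$)
$a = 24$ ($a = 4 \cdot 6 = 24$)
$s{\left(w \right)} = \frac{106276}{225}$ ($s{\left(w \right)} = \left(- \frac{34}{15} + 24\right)^{2} = \left(\frac{326}{15}\right)^{2} = \frac{106276}{225}$)
$v = - \frac{106276}{225}$ ($v = \left(-1\right) \frac{106276}{225} = - \frac{106276}{225} \approx -472.34$)
$v \left(-259\right) = \left(- \frac{106276}{225}\right) \left(-259\right) = \frac{27525484}{225}$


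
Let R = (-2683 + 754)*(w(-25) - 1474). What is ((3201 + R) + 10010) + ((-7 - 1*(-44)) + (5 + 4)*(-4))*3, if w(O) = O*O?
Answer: 1650935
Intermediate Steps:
w(O) = O**2
R = 1637721 (R = (-2683 + 754)*((-25)**2 - 1474) = -1929*(625 - 1474) = -1929*(-849) = 1637721)
((3201 + R) + 10010) + ((-7 - 1*(-44)) + (5 + 4)*(-4))*3 = ((3201 + 1637721) + 10010) + ((-7 - 1*(-44)) + (5 + 4)*(-4))*3 = (1640922 + 10010) + ((-7 + 44) + 9*(-4))*3 = 1650932 + (37 - 36)*3 = 1650932 + 1*3 = 1650932 + 3 = 1650935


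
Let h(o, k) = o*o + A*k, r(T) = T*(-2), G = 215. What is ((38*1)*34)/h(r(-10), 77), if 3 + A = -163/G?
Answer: 69445/5946 ≈ 11.679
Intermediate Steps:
A = -808/215 (A = -3 - 163/215 = -808/215 ≈ -3.7581)
r(T) = -2*T
h(o, k) = o² - 808*k/215 (h(o, k) = o*o - 808*k/215 = o² - 808*k/215)
((38*1)*34)/h(r(-10), 77) = ((38*1)*34)/((-2*(-10))² - 808/215*77) = (38*34)/(20² - 62216/215) = 1292/(400 - 62216/215) = 1292/(23784/215) = 1292*(215/23784) = 69445/5946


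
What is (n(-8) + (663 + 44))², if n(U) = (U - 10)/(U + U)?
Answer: 32092225/64 ≈ 5.0144e+5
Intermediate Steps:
n(U) = (-10 + U)/(2*U) (n(U) = (-10 + U)/((2*U)) = (-10 + U)*(1/(2*U)) = (-10 + U)/(2*U))
(n(-8) + (663 + 44))² = ((½)*(-10 - 8)/(-8) + (663 + 44))² = ((½)*(-⅛)*(-18) + 707)² = (9/8 + 707)² = (5665/8)² = 32092225/64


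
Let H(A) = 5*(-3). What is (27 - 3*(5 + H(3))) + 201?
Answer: 258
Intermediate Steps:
H(A) = -15
(27 - 3*(5 + H(3))) + 201 = (27 - 3*(5 - 15)) + 201 = (27 - 3*(-10)) + 201 = (27 + 30) + 201 = 57 + 201 = 258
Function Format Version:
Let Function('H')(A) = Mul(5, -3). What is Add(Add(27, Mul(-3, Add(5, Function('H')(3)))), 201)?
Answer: 258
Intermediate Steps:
Function('H')(A) = -15
Add(Add(27, Mul(-3, Add(5, Function('H')(3)))), 201) = Add(Add(27, Mul(-3, Add(5, -15))), 201) = Add(Add(27, Mul(-3, -10)), 201) = Add(Add(27, 30), 201) = Add(57, 201) = 258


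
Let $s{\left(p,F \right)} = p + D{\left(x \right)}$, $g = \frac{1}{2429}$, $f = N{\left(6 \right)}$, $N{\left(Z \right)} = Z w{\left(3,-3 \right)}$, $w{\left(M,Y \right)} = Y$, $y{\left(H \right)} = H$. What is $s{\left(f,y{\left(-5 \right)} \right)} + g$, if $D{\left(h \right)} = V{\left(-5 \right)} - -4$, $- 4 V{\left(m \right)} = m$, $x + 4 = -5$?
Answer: $- \frac{123875}{9716} \approx -12.75$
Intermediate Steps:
$x = -9$ ($x = -4 - 5 = -9$)
$V{\left(m \right)} = - \frac{m}{4}$
$N{\left(Z \right)} = - 3 Z$ ($N{\left(Z \right)} = Z \left(-3\right) = - 3 Z$)
$f = -18$ ($f = \left(-3\right) 6 = -18$)
$g = \frac{1}{2429} \approx 0.00041169$
$D{\left(h \right)} = \frac{21}{4}$ ($D{\left(h \right)} = \left(- \frac{1}{4}\right) \left(-5\right) - -4 = \frac{5}{4} + 4 = \frac{21}{4}$)
$s{\left(p,F \right)} = \frac{21}{4} + p$ ($s{\left(p,F \right)} = p + \frac{21}{4} = \frac{21}{4} + p$)
$s{\left(f,y{\left(-5 \right)} \right)} + g = \left(\frac{21}{4} - 18\right) + \frac{1}{2429} = - \frac{51}{4} + \frac{1}{2429} = - \frac{123875}{9716}$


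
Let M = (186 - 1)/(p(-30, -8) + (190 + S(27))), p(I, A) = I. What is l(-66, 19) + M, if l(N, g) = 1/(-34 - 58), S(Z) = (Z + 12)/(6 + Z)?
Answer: 185447/163116 ≈ 1.1369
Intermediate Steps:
S(Z) = (12 + Z)/(6 + Z)
l(N, g) = -1/92 (l(N, g) = 1/(-92) = -1/92)
M = 2035/1773 (M = (186 - 1)/(-30 + (190 + (12 + 27)/(6 + 27))) = 185/(-30 + (190 + 39/33)) = 185/(-30 + (190 + (1/33)*39)) = 185/(-30 + (190 + 13/11)) = 185/(-30 + 2103/11) = 185/(1773/11) = 185*(11/1773) = 2035/1773 ≈ 1.1478)
l(-66, 19) + M = -1/92 + 2035/1773 = 185447/163116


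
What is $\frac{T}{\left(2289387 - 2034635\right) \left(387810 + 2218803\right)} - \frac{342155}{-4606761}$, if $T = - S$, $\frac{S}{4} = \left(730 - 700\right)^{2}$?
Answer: $\frac{4733428059126535}{63730687468423182} \approx 0.074272$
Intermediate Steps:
$S = 3600$ ($S = 4 \left(730 - 700\right)^{2} = 4 \cdot 30^{2} = 4 \cdot 900 = 3600$)
$T = -3600$ ($T = \left(-1\right) 3600 = -3600$)
$\frac{T}{\left(2289387 - 2034635\right) \left(387810 + 2218803\right)} - \frac{342155}{-4606761} = - \frac{3600}{\left(2289387 - 2034635\right) \left(387810 + 2218803\right)} - \frac{342155}{-4606761} = - \frac{3600}{254752 \cdot 2606613} - - \frac{342155}{4606761} = - \frac{3600}{664039874976} + \frac{342155}{4606761} = \left(-3600\right) \frac{1}{664039874976} + \frac{342155}{4606761} = - \frac{75}{13834164062} + \frac{342155}{4606761} = \frac{4733428059126535}{63730687468423182}$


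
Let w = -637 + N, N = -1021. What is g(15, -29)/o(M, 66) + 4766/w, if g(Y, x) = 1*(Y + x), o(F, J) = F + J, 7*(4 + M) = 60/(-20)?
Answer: -1108315/357299 ≈ -3.1019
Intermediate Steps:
w = -1658 (w = -637 - 1021 = -1658)
M = -31/7 (M = -4 + (60/(-20))/7 = -4 + (60*(-1/20))/7 = -4 + (⅐)*(-3) = -4 - 3/7 = -31/7 ≈ -4.4286)
g(Y, x) = Y + x
g(15, -29)/o(M, 66) + 4766/w = (15 - 29)/(-31/7 + 66) + 4766/(-1658) = -14/431/7 + 4766*(-1/1658) = -14*7/431 - 2383/829 = -98/431 - 2383/829 = -1108315/357299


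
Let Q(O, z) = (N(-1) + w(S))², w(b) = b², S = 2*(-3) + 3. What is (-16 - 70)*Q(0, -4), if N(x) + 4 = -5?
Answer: 0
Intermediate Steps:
N(x) = -9 (N(x) = -4 - 5 = -9)
S = -3 (S = -6 + 3 = -3)
Q(O, z) = 0 (Q(O, z) = (-9 + (-3)²)² = (-9 + 9)² = 0² = 0)
(-16 - 70)*Q(0, -4) = (-16 - 70)*0 = -86*0 = 0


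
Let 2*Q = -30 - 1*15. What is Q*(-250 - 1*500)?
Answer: 16875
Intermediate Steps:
Q = -45/2 (Q = (-30 - 1*15)/2 = (-30 - 15)/2 = (½)*(-45) = -45/2 ≈ -22.500)
Q*(-250 - 1*500) = -45*(-250 - 1*500)/2 = -45*(-250 - 500)/2 = -45/2*(-750) = 16875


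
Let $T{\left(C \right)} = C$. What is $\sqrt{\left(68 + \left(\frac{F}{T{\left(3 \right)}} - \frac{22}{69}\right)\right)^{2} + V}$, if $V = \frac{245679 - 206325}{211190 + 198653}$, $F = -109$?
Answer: $\frac{\sqrt{1782181485792103}}{1346627} \approx 31.349$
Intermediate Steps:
$V = \frac{5622}{58549}$ ($V = \frac{39354}{409843} = 39354 \cdot \frac{1}{409843} = \frac{5622}{58549} \approx 0.096022$)
$\sqrt{\left(68 + \left(\frac{F}{T{\left(3 \right)}} - \frac{22}{69}\right)\right)^{2} + V} = \sqrt{\left(68 - \left(\frac{22}{69} + \frac{109}{3}\right)\right)^{2} + \frac{5622}{58549}} = \sqrt{\left(68 - \frac{843}{23}\right)^{2} + \frac{5622}{58549}} = \sqrt{\left(\frac{721}{23}\right)^{2} + \frac{5622}{58549}} = \sqrt{\frac{519841}{529} + \frac{5622}{58549}} = \sqrt{\frac{30439144747}{30972421}} = \frac{\sqrt{1782181485792103}}{1346627}$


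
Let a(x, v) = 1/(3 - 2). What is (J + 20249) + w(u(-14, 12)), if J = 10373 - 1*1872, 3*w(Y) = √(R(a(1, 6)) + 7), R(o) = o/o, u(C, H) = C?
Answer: 28750 + 2*√2/3 ≈ 28751.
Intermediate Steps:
a(x, v) = 1 (a(x, v) = 1/1 = 1)
R(o) = 1
w(Y) = 2*√2/3 (w(Y) = √(1 + 7)/3 = √8/3 = (2*√2)/3 = 2*√2/3)
J = 8501 (J = 10373 - 1872 = 8501)
(J + 20249) + w(u(-14, 12)) = (8501 + 20249) + 2*√2/3 = 28750 + 2*√2/3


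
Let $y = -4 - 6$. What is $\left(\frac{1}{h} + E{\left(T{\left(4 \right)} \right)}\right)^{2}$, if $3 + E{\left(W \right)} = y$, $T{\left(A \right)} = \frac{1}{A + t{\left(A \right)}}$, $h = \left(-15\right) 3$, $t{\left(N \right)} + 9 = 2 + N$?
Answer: $\frac{343396}{2025} \approx 169.58$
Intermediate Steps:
$y = -10$ ($y = -4 - 6 = -10$)
$t{\left(N \right)} = -7 + N$ ($t{\left(N \right)} = -9 + \left(2 + N\right) = -7 + N$)
$h = -45$
$T{\left(A \right)} = \frac{1}{-7 + 2 A}$ ($T{\left(A \right)} = \frac{1}{A + \left(-7 + A\right)} = \frac{1}{-7 + 2 A}$)
$E{\left(W \right)} = -13$ ($E{\left(W \right)} = -3 - 10 = -13$)
$\left(\frac{1}{h} + E{\left(T{\left(4 \right)} \right)}\right)^{2} = \left(\frac{1}{-45} - 13\right)^{2} = \left(- \frac{1}{45} - 13\right)^{2} = \left(- \frac{586}{45}\right)^{2} = \frac{343396}{2025}$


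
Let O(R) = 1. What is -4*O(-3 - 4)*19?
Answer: -76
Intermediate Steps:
-4*O(-3 - 4)*19 = -4*1*19 = -4*19 = -76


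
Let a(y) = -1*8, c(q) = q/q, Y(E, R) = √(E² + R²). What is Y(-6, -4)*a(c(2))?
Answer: -16*√13 ≈ -57.689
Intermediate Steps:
c(q) = 1
a(y) = -8
Y(-6, -4)*a(c(2)) = √((-6)² + (-4)²)*(-8) = √(36 + 16)*(-8) = √52*(-8) = (2*√13)*(-8) = -16*√13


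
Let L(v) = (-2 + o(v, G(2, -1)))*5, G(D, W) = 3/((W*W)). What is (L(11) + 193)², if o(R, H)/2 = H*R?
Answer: 263169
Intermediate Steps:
G(D, W) = 3/W² (G(D, W) = 3/(W²) = 3/W²)
o(R, H) = 2*H*R (o(R, H) = 2*(H*R) = 2*H*R)
L(v) = -10 + 30*v (L(v) = (-2 + 2*(3/(-1)²)*v)*5 = (-2 + 2*(3*1)*v)*5 = (-2 + 2*3*v)*5 = (-2 + 6*v)*5 = -10 + 30*v)
(L(11) + 193)² = ((-10 + 30*11) + 193)² = ((-10 + 330) + 193)² = (320 + 193)² = 513² = 263169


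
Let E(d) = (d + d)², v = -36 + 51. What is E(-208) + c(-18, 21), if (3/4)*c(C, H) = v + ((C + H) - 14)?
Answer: 519184/3 ≈ 1.7306e+5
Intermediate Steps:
v = 15
E(d) = 4*d² (E(d) = (2*d)² = 4*d²)
c(C, H) = 4/3 + 4*C/3 + 4*H/3 (c(C, H) = 4*(15 + ((C + H) - 14))/3 = 4*(15 + (-14 + C + H))/3 = 4*(1 + C + H)/3 = 4/3 + 4*C/3 + 4*H/3)
E(-208) + c(-18, 21) = 4*(-208)² + (4/3 + (4/3)*(-18) + (4/3)*21) = 4*43264 + (4/3 - 24 + 28) = 173056 + 16/3 = 519184/3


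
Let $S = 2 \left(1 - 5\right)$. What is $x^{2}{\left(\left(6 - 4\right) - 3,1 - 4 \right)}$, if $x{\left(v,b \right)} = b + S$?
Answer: $121$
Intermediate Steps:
$S = -8$ ($S = 2 \left(-4\right) = -8$)
$x{\left(v,b \right)} = -8 + b$ ($x{\left(v,b \right)} = b - 8 = -8 + b$)
$x^{2}{\left(\left(6 - 4\right) - 3,1 - 4 \right)} = \left(-8 + \left(1 - 4\right)\right)^{2} = \left(-8 - 3\right)^{2} = \left(-11\right)^{2} = 121$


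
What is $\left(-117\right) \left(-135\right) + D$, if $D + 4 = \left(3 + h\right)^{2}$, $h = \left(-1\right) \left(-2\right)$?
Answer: $15816$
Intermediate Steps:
$h = 2$
$D = 21$ ($D = -4 + \left(3 + 2\right)^{2} = -4 + 5^{2} = -4 + 25 = 21$)
$\left(-117\right) \left(-135\right) + D = \left(-117\right) \left(-135\right) + 21 = 15795 + 21 = 15816$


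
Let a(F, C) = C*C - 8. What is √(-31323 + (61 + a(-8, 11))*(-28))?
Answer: I*√36195 ≈ 190.25*I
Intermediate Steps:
a(F, C) = -8 + C² (a(F, C) = C² - 8 = -8 + C²)
√(-31323 + (61 + a(-8, 11))*(-28)) = √(-31323 + (61 + (-8 + 11²))*(-28)) = √(-31323 + (61 + (-8 + 121))*(-28)) = √(-31323 + (61 + 113)*(-28)) = √(-31323 + 174*(-28)) = √(-31323 - 4872) = √(-36195) = I*√36195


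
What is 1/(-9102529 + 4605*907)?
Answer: -1/4925794 ≈ -2.0301e-7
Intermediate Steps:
1/(-9102529 + 4605*907) = 1/(-9102529 + 4176735) = 1/(-4925794) = -1/4925794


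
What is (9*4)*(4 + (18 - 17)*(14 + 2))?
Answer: 720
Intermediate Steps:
(9*4)*(4 + (18 - 17)*(14 + 2)) = 36*(4 + 1*16) = 36*(4 + 16) = 36*20 = 720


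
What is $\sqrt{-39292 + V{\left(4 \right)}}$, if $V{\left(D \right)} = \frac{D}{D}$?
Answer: $i \sqrt{39291} \approx 198.22 i$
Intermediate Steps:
$V{\left(D \right)} = 1$
$\sqrt{-39292 + V{\left(4 \right)}} = \sqrt{-39292 + 1} = \sqrt{-39291} = i \sqrt{39291}$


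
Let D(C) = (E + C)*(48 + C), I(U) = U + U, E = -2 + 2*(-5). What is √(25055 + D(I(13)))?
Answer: 3*√2899 ≈ 161.53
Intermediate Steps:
E = -12 (E = -2 - 10 = -12)
I(U) = 2*U
D(C) = (-12 + C)*(48 + C)
√(25055 + D(I(13))) = √(25055 + (-576 + (2*13)² + 36*(2*13))) = √(25055 + (-576 + 26² + 36*26)) = √(25055 + (-576 + 676 + 936)) = √(25055 + 1036) = √26091 = 3*√2899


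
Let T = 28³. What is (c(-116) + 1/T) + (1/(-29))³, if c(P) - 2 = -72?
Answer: -37477110523/535387328 ≈ -70.000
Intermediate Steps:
c(P) = -70 (c(P) = 2 - 72 = -70)
T = 21952
(c(-116) + 1/T) + (1/(-29))³ = (-70 + 1/21952) + (1/(-29))³ = (-70 + 1/21952) + (-1/29)³ = -1536639/21952 - 1/24389 = -37477110523/535387328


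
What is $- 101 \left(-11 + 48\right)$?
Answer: $-3737$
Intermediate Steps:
$- 101 \left(-11 + 48\right) = \left(-101\right) 37 = -3737$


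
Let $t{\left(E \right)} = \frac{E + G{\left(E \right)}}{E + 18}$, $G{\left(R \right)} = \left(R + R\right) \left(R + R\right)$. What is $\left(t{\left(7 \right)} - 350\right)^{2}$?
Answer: $\frac{73051209}{625} \approx 1.1688 \cdot 10^{5}$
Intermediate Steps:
$G{\left(R \right)} = 4 R^{2}$ ($G{\left(R \right)} = 2 R 2 R = 4 R^{2}$)
$t{\left(E \right)} = \frac{E + 4 E^{2}}{18 + E}$ ($t{\left(E \right)} = \frac{E + 4 E^{2}}{E + 18} = \frac{E + 4 E^{2}}{18 + E}$)
$\left(t{\left(7 \right)} - 350\right)^{2} = \left(\frac{7 \left(1 + 4 \cdot 7\right)}{18 + 7} - 350\right)^{2} = \left(\frac{7 \left(1 + 28\right)}{25} - 350\right)^{2} = \left(7 \cdot \frac{1}{25} \cdot 29 - 350\right)^{2} = \left(\frac{203}{25} - 350\right)^{2} = \left(- \frac{8547}{25}\right)^{2} = \frac{73051209}{625}$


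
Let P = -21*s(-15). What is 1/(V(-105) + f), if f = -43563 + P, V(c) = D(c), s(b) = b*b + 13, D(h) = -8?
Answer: -1/48569 ≈ -2.0589e-5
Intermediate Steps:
s(b) = 13 + b**2 (s(b) = b**2 + 13 = 13 + b**2)
V(c) = -8
P = -4998 (P = -21*(13 + (-15)**2) = -21*(13 + 225) = -21*238 = -4998)
f = -48561 (f = -43563 - 4998 = -48561)
1/(V(-105) + f) = 1/(-8 - 48561) = 1/(-48569) = -1/48569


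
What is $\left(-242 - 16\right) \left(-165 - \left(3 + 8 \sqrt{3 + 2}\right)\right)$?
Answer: $43344 + 2064 \sqrt{5} \approx 47959.0$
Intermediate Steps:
$\left(-242 - 16\right) \left(-165 - \left(3 + 8 \sqrt{3 + 2}\right)\right) = - 258 \left(-165 - \left(3 + 8 \sqrt{5}\right)\right) = - 258 \left(-168 - 8 \sqrt{5}\right) = 43344 + 2064 \sqrt{5}$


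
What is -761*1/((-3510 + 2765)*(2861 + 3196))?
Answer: 761/4512465 ≈ 0.00016864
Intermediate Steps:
-761*1/((-3510 + 2765)*(2861 + 3196)) = -761/(6057*(-745)) = -761/(-4512465) = -761*(-1/4512465) = 761/4512465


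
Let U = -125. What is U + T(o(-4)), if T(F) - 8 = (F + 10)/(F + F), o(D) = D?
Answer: -471/4 ≈ -117.75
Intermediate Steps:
T(F) = 8 + (10 + F)/(2*F) (T(F) = 8 + (F + 10)/(F + F) = 8 + (10 + F)/((2*F)) = 8 + (10 + F)*(1/(2*F)) = 8 + (10 + F)/(2*F))
U + T(o(-4)) = -125 + (17/2 + 5/(-4)) = -125 + (17/2 + 5*(-¼)) = -125 + (17/2 - 5/4) = -125 + 29/4 = -471/4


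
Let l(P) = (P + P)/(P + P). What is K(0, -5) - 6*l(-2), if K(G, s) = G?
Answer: -6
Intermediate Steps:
l(P) = 1 (l(P) = (2*P)/((2*P)) = (2*P)*(1/(2*P)) = 1)
K(0, -5) - 6*l(-2) = 0 - 6*1 = 0 - 6 = -6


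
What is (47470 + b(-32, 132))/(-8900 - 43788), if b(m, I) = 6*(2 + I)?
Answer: -24137/26344 ≈ -0.91622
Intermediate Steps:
b(m, I) = 12 + 6*I
(47470 + b(-32, 132))/(-8900 - 43788) = (47470 + (12 + 6*132))/(-8900 - 43788) = (47470 + (12 + 792))/(-52688) = (47470 + 804)*(-1/52688) = 48274*(-1/52688) = -24137/26344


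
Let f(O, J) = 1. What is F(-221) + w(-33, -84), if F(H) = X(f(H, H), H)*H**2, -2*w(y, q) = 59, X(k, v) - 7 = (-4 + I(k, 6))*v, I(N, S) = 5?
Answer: -20904007/2 ≈ -1.0452e+7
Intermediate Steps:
X(k, v) = 7 + v (X(k, v) = 7 + (-4 + 5)*v = 7 + 1*v = 7 + v)
w(y, q) = -59/2 (w(y, q) = -1/2*59 = -59/2)
F(H) = H**2*(7 + H) (F(H) = (7 + H)*H**2 = H**2*(7 + H))
F(-221) + w(-33, -84) = (-221)**2*(7 - 221) - 59/2 = 48841*(-214) - 59/2 = -10451974 - 59/2 = -20904007/2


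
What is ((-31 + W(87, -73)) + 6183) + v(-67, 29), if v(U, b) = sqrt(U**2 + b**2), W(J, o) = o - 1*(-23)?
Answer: 6102 + sqrt(5330) ≈ 6175.0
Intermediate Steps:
W(J, o) = 23 + o (W(J, o) = o + 23 = 23 + o)
((-31 + W(87, -73)) + 6183) + v(-67, 29) = ((-31 + (23 - 73)) + 6183) + sqrt((-67)**2 + 29**2) = ((-31 - 50) + 6183) + sqrt(4489 + 841) = (-81 + 6183) + sqrt(5330) = 6102 + sqrt(5330)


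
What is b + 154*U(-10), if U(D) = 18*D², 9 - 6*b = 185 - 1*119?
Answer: 554381/2 ≈ 2.7719e+5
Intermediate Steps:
b = -19/2 (b = 3/2 - (185 - 1*119)/6 = 3/2 - (185 - 119)/6 = 3/2 - ⅙*66 = 3/2 - 11 = -19/2 ≈ -9.5000)
b + 154*U(-10) = -19/2 + 154*(18*(-10)²) = -19/2 + 154*(18*100) = -19/2 + 154*1800 = -19/2 + 277200 = 554381/2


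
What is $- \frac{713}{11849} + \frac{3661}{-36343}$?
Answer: $- \frac{69291748}{430628207} \approx -0.16091$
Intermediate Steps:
$- \frac{713}{11849} + \frac{3661}{-36343} = \left(-713\right) \frac{1}{11849} + 3661 \left(- \frac{1}{36343}\right) = - \frac{713}{11849} - \frac{3661}{36343} = - \frac{69291748}{430628207}$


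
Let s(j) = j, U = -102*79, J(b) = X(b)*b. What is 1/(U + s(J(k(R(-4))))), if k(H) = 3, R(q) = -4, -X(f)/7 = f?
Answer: -1/8121 ≈ -0.00012314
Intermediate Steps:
X(f) = -7*f
J(b) = -7*b² (J(b) = (-7*b)*b = -7*b²)
U = -8058
1/(U + s(J(k(R(-4))))) = 1/(-8058 - 7*3²) = 1/(-8058 - 7*9) = 1/(-8058 - 63) = 1/(-8121) = -1/8121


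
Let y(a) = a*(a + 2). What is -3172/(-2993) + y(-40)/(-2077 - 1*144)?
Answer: 2495652/6647453 ≈ 0.37543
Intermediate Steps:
y(a) = a*(2 + a)
-3172/(-2993) + y(-40)/(-2077 - 1*144) = -3172/(-2993) + (-40*(2 - 40))/(-2077 - 1*144) = -3172*(-1/2993) + (-40*(-38))/(-2077 - 144) = 3172/2993 + 1520/(-2221) = 3172/2993 + 1520*(-1/2221) = 3172/2993 - 1520/2221 = 2495652/6647453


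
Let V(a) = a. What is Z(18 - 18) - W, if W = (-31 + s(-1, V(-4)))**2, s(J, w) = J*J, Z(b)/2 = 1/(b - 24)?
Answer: -10801/12 ≈ -900.08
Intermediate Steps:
Z(b) = 2/(-24 + b) (Z(b) = 2/(b - 24) = 2/(-24 + b))
s(J, w) = J**2
W = 900 (W = (-31 + (-1)**2)**2 = (-31 + 1)**2 = (-30)**2 = 900)
Z(18 - 18) - W = 2/(-24 + (18 - 18)) - 1*900 = 2/(-24 + 0) - 900 = 2/(-24) - 900 = 2*(-1/24) - 900 = -1/12 - 900 = -10801/12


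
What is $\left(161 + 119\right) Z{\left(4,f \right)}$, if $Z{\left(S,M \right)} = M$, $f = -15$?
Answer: $-4200$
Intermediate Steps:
$\left(161 + 119\right) Z{\left(4,f \right)} = \left(161 + 119\right) \left(-15\right) = 280 \left(-15\right) = -4200$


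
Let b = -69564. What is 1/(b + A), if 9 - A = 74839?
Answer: -1/144394 ≈ -6.9255e-6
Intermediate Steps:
A = -74830 (A = 9 - 1*74839 = 9 - 74839 = -74830)
1/(b + A) = 1/(-69564 - 74830) = 1/(-144394) = -1/144394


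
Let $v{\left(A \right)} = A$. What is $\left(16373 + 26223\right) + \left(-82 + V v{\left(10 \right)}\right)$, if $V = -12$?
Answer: $42394$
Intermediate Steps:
$\left(16373 + 26223\right) + \left(-82 + V v{\left(10 \right)}\right) = \left(16373 + 26223\right) - 202 = 42596 - 202 = 42394$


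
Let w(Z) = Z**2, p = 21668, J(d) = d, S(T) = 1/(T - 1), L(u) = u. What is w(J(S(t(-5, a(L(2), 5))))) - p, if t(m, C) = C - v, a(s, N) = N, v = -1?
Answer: -541699/25 ≈ -21668.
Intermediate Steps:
t(m, C) = 1 + C (t(m, C) = C - 1*(-1) = C + 1 = 1 + C)
S(T) = 1/(-1 + T)
w(J(S(t(-5, a(L(2), 5))))) - p = (1/(-1 + (1 + 5)))**2 - 1*21668 = (1/(-1 + 6))**2 - 21668 = (1/5)**2 - 21668 = 1/25 - 21668 = -541699/25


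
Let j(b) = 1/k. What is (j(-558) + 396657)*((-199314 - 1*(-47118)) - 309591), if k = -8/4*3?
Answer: -366341938189/2 ≈ -1.8317e+11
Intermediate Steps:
k = -6 (k = -8*1/4*3 = -2*3 = -6)
j(b) = -1/6 (j(b) = 1/(-6) = -1/6)
(j(-558) + 396657)*((-199314 - 1*(-47118)) - 309591) = (-1/6 + 396657)*((-199314 - 1*(-47118)) - 309591) = 2379941*((-199314 + 47118) - 309591)/6 = 2379941*(-152196 - 309591)/6 = (2379941/6)*(-461787) = -366341938189/2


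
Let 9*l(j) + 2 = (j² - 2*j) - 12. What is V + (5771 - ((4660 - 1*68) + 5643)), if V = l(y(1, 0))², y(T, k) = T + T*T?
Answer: -361388/81 ≈ -4461.6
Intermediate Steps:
y(T, k) = T + T²
l(j) = -14/9 - 2*j/9 + j²/9 (l(j) = -2/9 + ((j² - 2*j) - 12)/9 = -2/9 + (-12 + j² - 2*j)/9 = -2/9 + (-4/3 - 2*j/9 + j²/9) = -14/9 - 2*j/9 + j²/9)
V = 196/81 (V = (-14/9 - 2*(1 + 1)/9 + (1*(1 + 1))²/9)² = (-14/9 - 2*2/9 + (1*2)²/9)² = (-14/9 - 2/9*2 + (⅑)*2²)² = (-14/9 - 4/9 + (⅑)*4)² = (-14/9 - 4/9 + 4/9)² = (-14/9)² = 196/81 ≈ 2.4198)
V + (5771 - ((4660 - 1*68) + 5643)) = 196/81 + (5771 - ((4660 - 1*68) + 5643)) = 196/81 + (5771 - ((4660 - 68) + 5643)) = 196/81 + (5771 - (4592 + 5643)) = 196/81 + (5771 - 1*10235) = 196/81 + (5771 - 10235) = 196/81 - 4464 = -361388/81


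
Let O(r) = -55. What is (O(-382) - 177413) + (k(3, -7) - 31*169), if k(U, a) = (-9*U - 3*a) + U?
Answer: -182710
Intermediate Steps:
k(U, a) = -8*U - 3*a
(O(-382) - 177413) + (k(3, -7) - 31*169) = (-55 - 177413) + ((-8*3 - 3*(-7)) - 31*169) = -177468 + ((-24 + 21) - 5239) = -177468 + (-3 - 5239) = -177468 - 5242 = -182710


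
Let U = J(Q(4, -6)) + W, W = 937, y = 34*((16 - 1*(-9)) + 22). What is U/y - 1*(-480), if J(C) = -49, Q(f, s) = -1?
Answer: 383964/799 ≈ 480.56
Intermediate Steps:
y = 1598 (y = 34*((16 + 9) + 22) = 34*(25 + 22) = 34*47 = 1598)
U = 888 (U = -49 + 937 = 888)
U/y - 1*(-480) = 888/1598 - 1*(-480) = 888*(1/1598) + 480 = 444/799 + 480 = 383964/799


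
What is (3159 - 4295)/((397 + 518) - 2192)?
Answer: 1136/1277 ≈ 0.88958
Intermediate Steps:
(3159 - 4295)/((397 + 518) - 2192) = -1136/(915 - 2192) = -1136/(-1277) = -1136*(-1/1277) = 1136/1277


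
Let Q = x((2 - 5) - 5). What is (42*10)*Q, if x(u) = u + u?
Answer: -6720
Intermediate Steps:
x(u) = 2*u
Q = -16 (Q = 2*((2 - 5) - 5) = 2*(-3 - 5) = 2*(-8) = -16)
(42*10)*Q = (42*10)*(-16) = 420*(-16) = -6720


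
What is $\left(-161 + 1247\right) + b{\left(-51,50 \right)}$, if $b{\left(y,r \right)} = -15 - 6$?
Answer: $1065$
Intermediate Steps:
$b{\left(y,r \right)} = -21$
$\left(-161 + 1247\right) + b{\left(-51,50 \right)} = \left(-161 + 1247\right) - 21 = 1086 - 21 = 1065$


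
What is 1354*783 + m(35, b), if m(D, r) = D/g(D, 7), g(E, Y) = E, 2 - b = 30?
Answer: 1060183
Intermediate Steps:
b = -28 (b = 2 - 1*30 = 2 - 30 = -28)
m(D, r) = 1 (m(D, r) = D/D = 1)
1354*783 + m(35, b) = 1354*783 + 1 = 1060182 + 1 = 1060183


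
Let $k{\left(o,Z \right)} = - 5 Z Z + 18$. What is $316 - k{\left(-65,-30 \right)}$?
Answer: $4798$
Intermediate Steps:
$k{\left(o,Z \right)} = 18 - 5 Z^{2}$ ($k{\left(o,Z \right)} = - 5 Z^{2} + 18 = 18 - 5 Z^{2}$)
$316 - k{\left(-65,-30 \right)} = 316 - \left(18 - 5 \left(-30\right)^{2}\right) = 316 - \left(18 - 4500\right) = 316 - -4482 = 316 + 4482 = 4798$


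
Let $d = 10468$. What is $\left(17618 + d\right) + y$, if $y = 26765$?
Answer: $54851$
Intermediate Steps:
$\left(17618 + d\right) + y = \left(17618 + 10468\right) + 26765 = 28086 + 26765 = 54851$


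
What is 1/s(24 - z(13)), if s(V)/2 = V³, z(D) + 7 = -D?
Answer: 1/170368 ≈ 5.8696e-6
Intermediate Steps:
z(D) = -7 - D
s(V) = 2*V³
1/s(24 - z(13)) = 1/(2*(24 - (-7 - 1*13))³) = 1/(2*(24 - (-7 - 13))³) = 1/(2*(24 - 1*(-20))³) = 1/(2*(24 + 20)³) = 1/(2*44³) = 1/(2*85184) = 1/170368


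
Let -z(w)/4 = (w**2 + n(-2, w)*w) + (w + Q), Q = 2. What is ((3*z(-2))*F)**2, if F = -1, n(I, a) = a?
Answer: 9216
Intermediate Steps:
z(w) = -8 - 8*w**2 - 4*w (z(w) = -4*((w**2 + w*w) + (w + 2)) = -4*((w**2 + w**2) + (2 + w)) = -4*(2*w**2 + (2 + w)) = -4*(2 + w + 2*w**2) = -8 - 8*w**2 - 4*w)
((3*z(-2))*F)**2 = ((3*(-8 - 8*(-2)**2 - 4*(-2)))*(-1))**2 = ((3*(-8 - 8*4 + 8))*(-1))**2 = ((3*(-8 - 32 + 8))*(-1))**2 = ((3*(-32))*(-1))**2 = (-96*(-1))**2 = 96**2 = 9216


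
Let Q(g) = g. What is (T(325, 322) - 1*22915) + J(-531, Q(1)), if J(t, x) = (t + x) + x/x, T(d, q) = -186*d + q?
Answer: -83572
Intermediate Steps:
T(d, q) = q - 186*d
J(t, x) = 1 + t + x (J(t, x) = (t + x) + 1 = 1 + t + x)
(T(325, 322) - 1*22915) + J(-531, Q(1)) = ((322 - 186*325) - 1*22915) + (1 - 531 + 1) = ((322 - 60450) - 22915) - 529 = (-60128 - 22915) - 529 = -83043 - 529 = -83572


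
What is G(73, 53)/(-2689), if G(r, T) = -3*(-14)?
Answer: -42/2689 ≈ -0.015619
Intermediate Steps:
G(r, T) = 42
G(73, 53)/(-2689) = 42/(-2689) = 42*(-1/2689) = -42/2689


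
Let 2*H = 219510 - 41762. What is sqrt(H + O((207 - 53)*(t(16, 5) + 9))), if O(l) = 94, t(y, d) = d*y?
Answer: 2*sqrt(22242) ≈ 298.27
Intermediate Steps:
H = 88874 (H = (219510 - 41762)/2 = (1/2)*177748 = 88874)
sqrt(H + O((207 - 53)*(t(16, 5) + 9))) = sqrt(88874 + 94) = sqrt(88968) = 2*sqrt(22242)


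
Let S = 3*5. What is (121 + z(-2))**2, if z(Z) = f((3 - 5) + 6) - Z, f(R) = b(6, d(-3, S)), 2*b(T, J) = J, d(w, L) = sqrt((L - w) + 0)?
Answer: 30267/2 + 369*sqrt(2) ≈ 15655.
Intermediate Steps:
S = 15
d(w, L) = sqrt(L - w)
b(T, J) = J/2
f(R) = 3*sqrt(2)/2 (f(R) = sqrt(15 - 1*(-3))/2 = sqrt(15 + 3)/2 = sqrt(18)/2 = (3*sqrt(2))/2 = 3*sqrt(2)/2)
z(Z) = -Z + 3*sqrt(2)/2 (z(Z) = 3*sqrt(2)/2 - Z = -Z + 3*sqrt(2)/2)
(121 + z(-2))**2 = (121 + (-1*(-2) + 3*sqrt(2)/2))**2 = (121 + (2 + 3*sqrt(2)/2))**2 = (123 + 3*sqrt(2)/2)**2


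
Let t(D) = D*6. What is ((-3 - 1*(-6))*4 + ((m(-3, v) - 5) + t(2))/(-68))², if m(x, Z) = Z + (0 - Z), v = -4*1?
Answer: 654481/4624 ≈ 141.54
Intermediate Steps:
t(D) = 6*D
v = -4
m(x, Z) = 0 (m(x, Z) = Z - Z = 0)
((-3 - 1*(-6))*4 + ((m(-3, v) - 5) + t(2))/(-68))² = ((-3 - 1*(-6))*4 + ((0 - 5) + 6*2)/(-68))² = ((-3 + 6)*4 + (-5 + 12)*(-1/68))² = (3*4 + 7*(-1/68))² = (12 - 7/68)² = (809/68)² = 654481/4624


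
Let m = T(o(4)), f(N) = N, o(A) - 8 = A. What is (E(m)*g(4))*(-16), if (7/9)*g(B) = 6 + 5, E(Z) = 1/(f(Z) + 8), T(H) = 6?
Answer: -792/49 ≈ -16.163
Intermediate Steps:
o(A) = 8 + A
m = 6
E(Z) = 1/(8 + Z) (E(Z) = 1/(Z + 8) = 1/(8 + Z))
g(B) = 99/7 (g(B) = 9*(6 + 5)/7 = (9/7)*11 = 99/7)
(E(m)*g(4))*(-16) = ((99/7)/(8 + 6))*(-16) = ((99/7)/14)*(-16) = ((1/14)*(99/7))*(-16) = (99/98)*(-16) = -792/49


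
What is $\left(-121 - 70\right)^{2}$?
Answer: $36481$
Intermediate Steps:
$\left(-121 - 70\right)^{2} = \left(-191\right)^{2} = 36481$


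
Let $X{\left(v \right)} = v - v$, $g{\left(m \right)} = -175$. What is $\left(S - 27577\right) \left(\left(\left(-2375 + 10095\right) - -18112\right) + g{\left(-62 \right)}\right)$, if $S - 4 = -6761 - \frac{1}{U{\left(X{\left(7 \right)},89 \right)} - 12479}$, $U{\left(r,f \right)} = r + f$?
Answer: $- \frac{10914443131163}{12390} \approx -8.8091 \cdot 10^{8}$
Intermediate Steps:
$X{\left(v \right)} = 0$
$U{\left(r,f \right)} = f + r$
$S = - \frac{83719229}{12390}$ ($S = 4 - \left(6761 + \frac{1}{\left(89 + 0\right) - 12479}\right) = 4 - \left(6761 + \frac{1}{89 - 12479}\right) = 4 - \frac{83768789}{12390} = - \frac{83719229}{12390} \approx -6757.0$)
$\left(S - 27577\right) \left(\left(\left(-2375 + 10095\right) - -18112\right) + g{\left(-62 \right)}\right) = \left(- \frac{83719229}{12390} - 27577\right) \left(\left(\left(-2375 + 10095\right) - -18112\right) - 175\right) = - \frac{425398259 \left(\left(7720 + 18112\right) - 175\right)}{12390} = - \frac{425398259 \left(25832 - 175\right)}{12390} = \left(- \frac{425398259}{12390}\right) 25657 = - \frac{10914443131163}{12390}$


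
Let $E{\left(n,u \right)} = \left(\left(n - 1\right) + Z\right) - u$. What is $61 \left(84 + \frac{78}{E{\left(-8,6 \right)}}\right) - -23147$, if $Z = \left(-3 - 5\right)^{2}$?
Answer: $\frac{1390037}{49} \approx 28368.0$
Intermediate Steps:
$Z = 64$ ($Z = \left(-8\right)^{2} = 64$)
$E{\left(n,u \right)} = 63 + n - u$ ($E{\left(n,u \right)} = \left(\left(n - 1\right) + 64\right) - u = \left(\left(-1 + n\right) + 64\right) - u = \left(63 + n\right) - u = 63 + n - u$)
$61 \left(84 + \frac{78}{E{\left(-8,6 \right)}}\right) - -23147 = 61 \left(84 + \frac{78}{63 - 8 - 6}\right) - -23147 = 61 \left(84 + \frac{78}{63 - 8 - 6}\right) + 23147 = 61 \left(84 + \frac{78}{49}\right) + 23147 = 61 \cdot \frac{4194}{49} + 23147 = \frac{255834}{49} + 23147 = \frac{1390037}{49}$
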